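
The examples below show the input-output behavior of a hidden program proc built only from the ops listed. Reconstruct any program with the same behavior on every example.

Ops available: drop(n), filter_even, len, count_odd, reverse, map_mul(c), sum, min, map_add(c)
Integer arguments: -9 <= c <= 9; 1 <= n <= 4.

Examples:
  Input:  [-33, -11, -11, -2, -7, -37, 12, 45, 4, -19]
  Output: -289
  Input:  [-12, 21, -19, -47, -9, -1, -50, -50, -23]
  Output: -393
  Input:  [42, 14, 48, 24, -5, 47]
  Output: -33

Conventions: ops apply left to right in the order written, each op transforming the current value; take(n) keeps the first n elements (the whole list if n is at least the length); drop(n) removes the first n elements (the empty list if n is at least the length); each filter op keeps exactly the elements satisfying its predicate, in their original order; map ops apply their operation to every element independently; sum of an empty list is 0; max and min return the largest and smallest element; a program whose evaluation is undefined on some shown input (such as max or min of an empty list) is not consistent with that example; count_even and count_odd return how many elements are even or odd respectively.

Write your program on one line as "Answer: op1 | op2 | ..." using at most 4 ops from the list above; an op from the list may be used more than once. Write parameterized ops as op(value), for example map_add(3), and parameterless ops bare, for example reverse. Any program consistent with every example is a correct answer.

map_mul(8) | map_add(7) | min

Check, running the answer program on each example:
  [-33, -11, -11, -2, -7, -37, 12, 45, 4, -19] -> [-264, -88, -88, -16, -56, -296, 96, 360, 32, -152] -> [-257, -81, -81, -9, -49, -289, 103, 367, 39, -145] -> -289
  [-12, 21, -19, -47, -9, -1, -50, -50, -23] -> [-96, 168, -152, -376, -72, -8, -400, -400, -184] -> [-89, 175, -145, -369, -65, -1, -393, -393, -177] -> -393
  [42, 14, 48, 24, -5, 47] -> [336, 112, 384, 192, -40, 376] -> [343, 119, 391, 199, -33, 383] -> -33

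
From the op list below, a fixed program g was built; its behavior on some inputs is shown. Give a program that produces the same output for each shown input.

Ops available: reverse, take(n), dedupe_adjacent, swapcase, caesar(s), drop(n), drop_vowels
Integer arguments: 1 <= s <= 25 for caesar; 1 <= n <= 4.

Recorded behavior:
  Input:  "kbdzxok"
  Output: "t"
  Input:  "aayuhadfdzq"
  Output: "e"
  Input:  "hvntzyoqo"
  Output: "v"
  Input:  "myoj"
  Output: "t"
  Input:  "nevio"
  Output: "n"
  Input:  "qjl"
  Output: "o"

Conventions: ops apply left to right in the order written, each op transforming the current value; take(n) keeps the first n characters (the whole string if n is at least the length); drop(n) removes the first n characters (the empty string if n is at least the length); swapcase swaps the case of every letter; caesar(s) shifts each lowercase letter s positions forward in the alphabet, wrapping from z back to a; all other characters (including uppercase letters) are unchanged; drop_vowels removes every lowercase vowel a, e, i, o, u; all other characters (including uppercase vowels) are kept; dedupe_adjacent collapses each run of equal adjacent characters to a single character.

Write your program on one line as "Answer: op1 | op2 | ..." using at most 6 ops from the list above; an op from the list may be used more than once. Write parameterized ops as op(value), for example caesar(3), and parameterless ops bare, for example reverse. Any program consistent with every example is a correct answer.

caesar(5) | reverse | dedupe_adjacent | drop(1) | take(1)

Check, running the answer program on each example:
  "kbdzxok" -> "pgiectp" -> "ptceigp" -> "ptceigp" -> "tceigp" -> "t"
  "aayuhadfdzq" -> "ffdzmfikiev" -> "veikifmzdff" -> "veikifmzdf" -> "eikifmzdf" -> "e"
  "hvntzyoqo" -> "masyedtvt" -> "tvtdeysam" -> "tvtdeysam" -> "vtdeysam" -> "v"
  "myoj" -> "rdto" -> "otdr" -> "otdr" -> "tdr" -> "t"
  "nevio" -> "sjant" -> "tnajs" -> "tnajs" -> "najs" -> "n"
  "qjl" -> "voq" -> "qov" -> "qov" -> "ov" -> "o"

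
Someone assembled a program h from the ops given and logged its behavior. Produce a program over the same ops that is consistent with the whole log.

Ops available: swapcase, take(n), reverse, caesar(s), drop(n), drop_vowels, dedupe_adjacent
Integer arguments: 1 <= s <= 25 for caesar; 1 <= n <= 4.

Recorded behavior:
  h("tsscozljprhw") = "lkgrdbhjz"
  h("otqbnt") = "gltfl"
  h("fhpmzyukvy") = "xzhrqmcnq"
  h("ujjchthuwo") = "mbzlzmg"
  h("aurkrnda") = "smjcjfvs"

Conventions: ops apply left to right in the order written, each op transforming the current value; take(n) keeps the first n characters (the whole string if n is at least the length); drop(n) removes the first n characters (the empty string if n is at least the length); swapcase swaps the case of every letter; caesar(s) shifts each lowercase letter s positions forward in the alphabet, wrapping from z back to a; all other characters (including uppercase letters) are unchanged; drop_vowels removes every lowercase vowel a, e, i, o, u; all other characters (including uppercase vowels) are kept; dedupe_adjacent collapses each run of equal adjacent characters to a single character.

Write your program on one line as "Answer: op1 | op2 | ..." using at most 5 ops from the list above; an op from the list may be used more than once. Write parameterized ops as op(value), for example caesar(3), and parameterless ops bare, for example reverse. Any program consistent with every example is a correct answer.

caesar(17) | caesar(7) | caesar(20) | drop_vowels | dedupe_adjacent

Check, running the answer program on each example:
  "tsscozljprhw" -> "kjjtfqcagiyn" -> "rqqamxjhnpfu" -> "lkkugrdbhjzo" -> "lkkgrdbhjz" -> "lkgrdbhjz"
  "otqbnt" -> "fkhsek" -> "mrozlr" -> "glitfl" -> "gltfl" -> "gltfl"
  "fhpmzyukvy" -> "wygdqplbmp" -> "dfnkxwsitw" -> "xzherqmcnq" -> "xzhrqmcnq" -> "xzhrqmcnq"
  "ujjchthuwo" -> "laatykylnf" -> "shhafrfsum" -> "mbbuzlzmog" -> "mbbzlzmg" -> "mbzlzmg"
  "aurkrnda" -> "rlibieur" -> "yspiplby" -> "smjcjfvs" -> "smjcjfvs" -> "smjcjfvs"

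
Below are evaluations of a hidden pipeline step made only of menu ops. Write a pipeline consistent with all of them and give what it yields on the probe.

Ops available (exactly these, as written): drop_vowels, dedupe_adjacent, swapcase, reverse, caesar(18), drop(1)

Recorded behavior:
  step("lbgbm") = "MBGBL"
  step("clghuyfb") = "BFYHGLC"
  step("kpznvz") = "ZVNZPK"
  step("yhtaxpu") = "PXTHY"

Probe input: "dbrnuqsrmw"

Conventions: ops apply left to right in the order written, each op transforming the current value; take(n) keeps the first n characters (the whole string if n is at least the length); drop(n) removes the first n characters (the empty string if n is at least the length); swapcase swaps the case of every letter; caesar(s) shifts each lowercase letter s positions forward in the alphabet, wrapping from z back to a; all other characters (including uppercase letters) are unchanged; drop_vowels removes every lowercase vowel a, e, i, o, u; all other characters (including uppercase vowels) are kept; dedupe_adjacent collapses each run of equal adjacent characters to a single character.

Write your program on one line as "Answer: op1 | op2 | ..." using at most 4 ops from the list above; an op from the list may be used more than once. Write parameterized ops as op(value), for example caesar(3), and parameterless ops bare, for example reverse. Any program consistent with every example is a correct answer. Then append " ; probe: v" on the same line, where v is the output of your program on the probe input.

drop_vowels | reverse | swapcase ; probe: "WMRSQNRBD"

Check, running the answer program on each example:
  "lbgbm" -> "lbgbm" -> "mbgbl" -> "MBGBL"
  "clghuyfb" -> "clghyfb" -> "bfyhglc" -> "BFYHGLC"
  "kpznvz" -> "kpznvz" -> "zvnzpk" -> "ZVNZPK"
  "yhtaxpu" -> "yhtxp" -> "pxthy" -> "PXTHY"
  probe: "dbrnuqsrmw" -> "dbrnqsrmw" -> "wmrsqnrbd" -> "WMRSQNRBD"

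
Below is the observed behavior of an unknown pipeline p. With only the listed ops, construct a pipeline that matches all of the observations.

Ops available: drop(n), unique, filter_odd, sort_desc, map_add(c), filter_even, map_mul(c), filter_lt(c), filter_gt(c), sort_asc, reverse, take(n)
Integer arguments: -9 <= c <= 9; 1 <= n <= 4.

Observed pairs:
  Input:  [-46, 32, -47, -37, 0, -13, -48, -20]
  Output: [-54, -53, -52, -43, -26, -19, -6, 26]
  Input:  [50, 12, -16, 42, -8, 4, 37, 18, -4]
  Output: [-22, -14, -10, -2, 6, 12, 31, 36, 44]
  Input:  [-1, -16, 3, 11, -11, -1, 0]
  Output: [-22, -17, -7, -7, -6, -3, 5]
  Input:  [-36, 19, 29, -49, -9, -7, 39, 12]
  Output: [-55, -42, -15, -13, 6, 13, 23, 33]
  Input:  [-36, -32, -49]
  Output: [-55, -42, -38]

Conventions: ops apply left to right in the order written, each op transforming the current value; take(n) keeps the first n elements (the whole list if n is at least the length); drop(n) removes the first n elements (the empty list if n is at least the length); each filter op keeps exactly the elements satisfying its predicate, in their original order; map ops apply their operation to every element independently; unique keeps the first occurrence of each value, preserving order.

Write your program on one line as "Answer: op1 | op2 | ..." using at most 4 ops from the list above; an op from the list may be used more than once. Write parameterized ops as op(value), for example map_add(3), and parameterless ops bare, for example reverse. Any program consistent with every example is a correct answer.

reverse | map_add(-6) | sort_asc

Check, running the answer program on each example:
  [-46, 32, -47, -37, 0, -13, -48, -20] -> [-20, -48, -13, 0, -37, -47, 32, -46] -> [-26, -54, -19, -6, -43, -53, 26, -52] -> [-54, -53, -52, -43, -26, -19, -6, 26]
  [50, 12, -16, 42, -8, 4, 37, 18, -4] -> [-4, 18, 37, 4, -8, 42, -16, 12, 50] -> [-10, 12, 31, -2, -14, 36, -22, 6, 44] -> [-22, -14, -10, -2, 6, 12, 31, 36, 44]
  [-1, -16, 3, 11, -11, -1, 0] -> [0, -1, -11, 11, 3, -16, -1] -> [-6, -7, -17, 5, -3, -22, -7] -> [-22, -17, -7, -7, -6, -3, 5]
  [-36, 19, 29, -49, -9, -7, 39, 12] -> [12, 39, -7, -9, -49, 29, 19, -36] -> [6, 33, -13, -15, -55, 23, 13, -42] -> [-55, -42, -15, -13, 6, 13, 23, 33]
  [-36, -32, -49] -> [-49, -32, -36] -> [-55, -38, -42] -> [-55, -42, -38]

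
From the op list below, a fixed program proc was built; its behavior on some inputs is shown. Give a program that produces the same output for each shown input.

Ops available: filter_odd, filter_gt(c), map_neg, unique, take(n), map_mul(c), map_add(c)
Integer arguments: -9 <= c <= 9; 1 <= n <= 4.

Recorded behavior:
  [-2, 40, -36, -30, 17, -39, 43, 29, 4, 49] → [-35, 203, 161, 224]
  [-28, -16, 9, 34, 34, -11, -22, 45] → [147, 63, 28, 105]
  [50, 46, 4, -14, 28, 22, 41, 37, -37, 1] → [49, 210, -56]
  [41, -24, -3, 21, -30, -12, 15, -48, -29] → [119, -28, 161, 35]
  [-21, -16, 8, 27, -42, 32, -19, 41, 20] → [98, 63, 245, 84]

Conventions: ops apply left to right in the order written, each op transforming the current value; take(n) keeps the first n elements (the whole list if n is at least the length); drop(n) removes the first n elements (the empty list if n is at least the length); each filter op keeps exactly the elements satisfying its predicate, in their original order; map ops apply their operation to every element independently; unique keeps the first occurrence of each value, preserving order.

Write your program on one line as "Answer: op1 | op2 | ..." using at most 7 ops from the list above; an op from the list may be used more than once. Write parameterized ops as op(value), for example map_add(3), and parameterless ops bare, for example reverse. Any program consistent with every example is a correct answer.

map_neg | filter_gt(-3) | map_add(-7) | map_neg | map_mul(-7) | take(4)

Check, running the answer program on each example:
  [-2, 40, -36, -30, 17, -39, 43, 29, 4, 49] -> [2, -40, 36, 30, -17, 39, -43, -29, -4, -49] -> [2, 36, 30, 39] -> [-5, 29, 23, 32] -> [5, -29, -23, -32] -> [-35, 203, 161, 224] -> [-35, 203, 161, 224]
  [-28, -16, 9, 34, 34, -11, -22, 45] -> [28, 16, -9, -34, -34, 11, 22, -45] -> [28, 16, 11, 22] -> [21, 9, 4, 15] -> [-21, -9, -4, -15] -> [147, 63, 28, 105] -> [147, 63, 28, 105]
  [50, 46, 4, -14, 28, 22, 41, 37, -37, 1] -> [-50, -46, -4, 14, -28, -22, -41, -37, 37, -1] -> [14, 37, -1] -> [7, 30, -8] -> [-7, -30, 8] -> [49, 210, -56] -> [49, 210, -56]
  [41, -24, -3, 21, -30, -12, 15, -48, -29] -> [-41, 24, 3, -21, 30, 12, -15, 48, 29] -> [24, 3, 30, 12, 48, 29] -> [17, -4, 23, 5, 41, 22] -> [-17, 4, -23, -5, -41, -22] -> [119, -28, 161, 35, 287, 154] -> [119, -28, 161, 35]
  [-21, -16, 8, 27, -42, 32, -19, 41, 20] -> [21, 16, -8, -27, 42, -32, 19, -41, -20] -> [21, 16, 42, 19] -> [14, 9, 35, 12] -> [-14, -9, -35, -12] -> [98, 63, 245, 84] -> [98, 63, 245, 84]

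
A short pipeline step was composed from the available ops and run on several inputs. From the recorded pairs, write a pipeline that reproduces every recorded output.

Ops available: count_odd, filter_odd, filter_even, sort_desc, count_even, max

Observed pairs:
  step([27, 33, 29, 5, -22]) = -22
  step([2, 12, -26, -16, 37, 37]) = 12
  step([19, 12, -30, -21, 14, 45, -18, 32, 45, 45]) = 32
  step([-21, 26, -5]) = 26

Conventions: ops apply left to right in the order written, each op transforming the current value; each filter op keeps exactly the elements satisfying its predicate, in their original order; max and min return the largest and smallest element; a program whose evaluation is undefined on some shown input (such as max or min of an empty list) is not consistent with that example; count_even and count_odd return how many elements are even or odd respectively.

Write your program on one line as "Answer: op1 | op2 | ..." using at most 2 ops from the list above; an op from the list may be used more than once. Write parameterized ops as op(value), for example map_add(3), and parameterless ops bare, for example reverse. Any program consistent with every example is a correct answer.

filter_even | max

Check, running the answer program on each example:
  [27, 33, 29, 5, -22] -> [-22] -> -22
  [2, 12, -26, -16, 37, 37] -> [2, 12, -26, -16] -> 12
  [19, 12, -30, -21, 14, 45, -18, 32, 45, 45] -> [12, -30, 14, -18, 32] -> 32
  [-21, 26, -5] -> [26] -> 26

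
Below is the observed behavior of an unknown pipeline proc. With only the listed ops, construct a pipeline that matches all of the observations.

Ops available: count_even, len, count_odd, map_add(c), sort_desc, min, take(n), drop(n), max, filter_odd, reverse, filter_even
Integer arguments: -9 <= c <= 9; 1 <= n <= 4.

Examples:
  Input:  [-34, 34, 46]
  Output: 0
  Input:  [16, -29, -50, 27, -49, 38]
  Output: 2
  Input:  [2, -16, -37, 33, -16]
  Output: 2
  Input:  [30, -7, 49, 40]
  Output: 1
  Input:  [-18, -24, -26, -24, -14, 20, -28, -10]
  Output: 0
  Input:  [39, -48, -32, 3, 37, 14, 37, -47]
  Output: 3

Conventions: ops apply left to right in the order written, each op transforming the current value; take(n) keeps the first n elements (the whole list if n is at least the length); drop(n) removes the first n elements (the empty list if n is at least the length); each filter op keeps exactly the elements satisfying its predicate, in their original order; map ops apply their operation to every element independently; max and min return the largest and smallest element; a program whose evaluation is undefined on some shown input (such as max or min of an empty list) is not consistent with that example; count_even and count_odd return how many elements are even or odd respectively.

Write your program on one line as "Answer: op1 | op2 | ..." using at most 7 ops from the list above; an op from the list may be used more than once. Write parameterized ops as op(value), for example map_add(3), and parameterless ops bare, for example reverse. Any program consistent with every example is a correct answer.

drop(1) | drop(1) | reverse | drop(1) | map_add(-8) | count_odd

Check, running the answer program on each example:
  [-34, 34, 46] -> [34, 46] -> [46] -> [46] -> [] -> [] -> 0
  [16, -29, -50, 27, -49, 38] -> [-29, -50, 27, -49, 38] -> [-50, 27, -49, 38] -> [38, -49, 27, -50] -> [-49, 27, -50] -> [-57, 19, -58] -> 2
  [2, -16, -37, 33, -16] -> [-16, -37, 33, -16] -> [-37, 33, -16] -> [-16, 33, -37] -> [33, -37] -> [25, -45] -> 2
  [30, -7, 49, 40] -> [-7, 49, 40] -> [49, 40] -> [40, 49] -> [49] -> [41] -> 1
  [-18, -24, -26, -24, -14, 20, -28, -10] -> [-24, -26, -24, -14, 20, -28, -10] -> [-26, -24, -14, 20, -28, -10] -> [-10, -28, 20, -14, -24, -26] -> [-28, 20, -14, -24, -26] -> [-36, 12, -22, -32, -34] -> 0
  [39, -48, -32, 3, 37, 14, 37, -47] -> [-48, -32, 3, 37, 14, 37, -47] -> [-32, 3, 37, 14, 37, -47] -> [-47, 37, 14, 37, 3, -32] -> [37, 14, 37, 3, -32] -> [29, 6, 29, -5, -40] -> 3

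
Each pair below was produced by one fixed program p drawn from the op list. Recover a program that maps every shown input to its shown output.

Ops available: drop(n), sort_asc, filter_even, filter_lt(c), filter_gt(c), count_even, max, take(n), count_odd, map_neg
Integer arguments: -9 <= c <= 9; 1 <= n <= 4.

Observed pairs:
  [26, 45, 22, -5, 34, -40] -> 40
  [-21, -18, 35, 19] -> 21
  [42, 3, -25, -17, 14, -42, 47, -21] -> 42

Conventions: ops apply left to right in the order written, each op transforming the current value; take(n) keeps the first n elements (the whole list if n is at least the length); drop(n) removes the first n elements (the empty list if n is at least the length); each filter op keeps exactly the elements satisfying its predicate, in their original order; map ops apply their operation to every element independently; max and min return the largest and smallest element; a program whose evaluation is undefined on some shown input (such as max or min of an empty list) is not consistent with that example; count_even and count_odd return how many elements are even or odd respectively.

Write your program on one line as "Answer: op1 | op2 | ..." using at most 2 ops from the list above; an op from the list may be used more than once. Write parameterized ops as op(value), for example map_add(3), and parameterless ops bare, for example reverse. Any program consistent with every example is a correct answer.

map_neg | max

Check, running the answer program on each example:
  [26, 45, 22, -5, 34, -40] -> [-26, -45, -22, 5, -34, 40] -> 40
  [-21, -18, 35, 19] -> [21, 18, -35, -19] -> 21
  [42, 3, -25, -17, 14, -42, 47, -21] -> [-42, -3, 25, 17, -14, 42, -47, 21] -> 42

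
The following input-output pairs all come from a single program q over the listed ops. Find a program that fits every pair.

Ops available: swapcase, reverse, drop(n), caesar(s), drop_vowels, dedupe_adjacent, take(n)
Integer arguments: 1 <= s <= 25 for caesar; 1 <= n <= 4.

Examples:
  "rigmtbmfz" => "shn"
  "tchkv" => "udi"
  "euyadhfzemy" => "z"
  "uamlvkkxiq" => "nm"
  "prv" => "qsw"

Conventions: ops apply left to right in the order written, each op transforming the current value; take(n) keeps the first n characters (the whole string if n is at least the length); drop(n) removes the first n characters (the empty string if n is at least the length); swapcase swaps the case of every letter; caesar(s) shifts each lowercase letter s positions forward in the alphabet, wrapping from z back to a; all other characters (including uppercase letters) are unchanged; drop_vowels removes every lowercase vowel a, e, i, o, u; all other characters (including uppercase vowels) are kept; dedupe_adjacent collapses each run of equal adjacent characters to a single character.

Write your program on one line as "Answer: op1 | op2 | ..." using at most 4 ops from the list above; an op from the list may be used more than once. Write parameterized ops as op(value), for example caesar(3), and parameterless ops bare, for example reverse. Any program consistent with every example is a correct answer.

take(4) | drop_vowels | take(3) | caesar(1)

Check, running the answer program on each example:
  "rigmtbmfz" -> "rigm" -> "rgm" -> "rgm" -> "shn"
  "tchkv" -> "tchk" -> "tchk" -> "tch" -> "udi"
  "euyadhfzemy" -> "euya" -> "y" -> "y" -> "z"
  "uamlvkkxiq" -> "uaml" -> "ml" -> "ml" -> "nm"
  "prv" -> "prv" -> "prv" -> "prv" -> "qsw"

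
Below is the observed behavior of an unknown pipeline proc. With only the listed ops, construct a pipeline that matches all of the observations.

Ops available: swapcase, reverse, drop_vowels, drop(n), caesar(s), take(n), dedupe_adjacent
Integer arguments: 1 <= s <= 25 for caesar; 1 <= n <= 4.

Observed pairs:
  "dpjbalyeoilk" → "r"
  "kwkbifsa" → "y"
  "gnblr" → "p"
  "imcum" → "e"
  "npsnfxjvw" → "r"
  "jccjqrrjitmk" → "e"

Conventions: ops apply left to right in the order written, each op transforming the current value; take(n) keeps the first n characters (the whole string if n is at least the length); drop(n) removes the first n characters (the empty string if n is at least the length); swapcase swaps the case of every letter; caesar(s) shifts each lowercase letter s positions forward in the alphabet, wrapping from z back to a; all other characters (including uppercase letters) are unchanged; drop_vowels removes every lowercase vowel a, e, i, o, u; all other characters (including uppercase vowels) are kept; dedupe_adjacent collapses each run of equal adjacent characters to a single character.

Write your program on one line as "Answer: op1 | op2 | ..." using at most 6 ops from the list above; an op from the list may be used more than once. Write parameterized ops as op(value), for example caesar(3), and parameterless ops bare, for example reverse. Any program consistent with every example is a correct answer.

drop_vowels | take(4) | drop(1) | take(1) | caesar(2)

Check, running the answer program on each example:
  "dpjbalyeoilk" -> "dpjblylk" -> "dpjb" -> "pjb" -> "p" -> "r"
  "kwkbifsa" -> "kwkbfs" -> "kwkb" -> "wkb" -> "w" -> "y"
  "gnblr" -> "gnblr" -> "gnbl" -> "nbl" -> "n" -> "p"
  "imcum" -> "mcm" -> "mcm" -> "cm" -> "c" -> "e"
  "npsnfxjvw" -> "npsnfxjvw" -> "npsn" -> "psn" -> "p" -> "r"
  "jccjqrrjitmk" -> "jccjqrrjtmk" -> "jccj" -> "ccj" -> "c" -> "e"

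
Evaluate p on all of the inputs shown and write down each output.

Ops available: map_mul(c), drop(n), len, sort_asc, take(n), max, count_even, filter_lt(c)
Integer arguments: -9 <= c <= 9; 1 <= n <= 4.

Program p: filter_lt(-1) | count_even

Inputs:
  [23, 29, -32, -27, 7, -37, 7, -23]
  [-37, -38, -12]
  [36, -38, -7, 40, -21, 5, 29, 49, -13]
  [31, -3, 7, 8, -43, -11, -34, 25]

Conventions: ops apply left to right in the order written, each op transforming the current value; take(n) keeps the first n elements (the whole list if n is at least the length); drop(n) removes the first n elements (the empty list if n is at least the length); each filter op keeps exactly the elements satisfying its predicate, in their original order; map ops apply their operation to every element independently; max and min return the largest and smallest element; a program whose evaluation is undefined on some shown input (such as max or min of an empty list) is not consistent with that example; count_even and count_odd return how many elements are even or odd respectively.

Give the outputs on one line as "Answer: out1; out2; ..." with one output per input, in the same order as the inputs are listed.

Execution, op by op:
  [23, 29, -32, -27, 7, -37, 7, -23] -> [-32, -27, -37, -23] -> 1
  [-37, -38, -12] -> [-37, -38, -12] -> 2
  [36, -38, -7, 40, -21, 5, 29, 49, -13] -> [-38, -7, -21, -13] -> 1
  [31, -3, 7, 8, -43, -11, -34, 25] -> [-3, -43, -11, -34] -> 1

1; 2; 1; 1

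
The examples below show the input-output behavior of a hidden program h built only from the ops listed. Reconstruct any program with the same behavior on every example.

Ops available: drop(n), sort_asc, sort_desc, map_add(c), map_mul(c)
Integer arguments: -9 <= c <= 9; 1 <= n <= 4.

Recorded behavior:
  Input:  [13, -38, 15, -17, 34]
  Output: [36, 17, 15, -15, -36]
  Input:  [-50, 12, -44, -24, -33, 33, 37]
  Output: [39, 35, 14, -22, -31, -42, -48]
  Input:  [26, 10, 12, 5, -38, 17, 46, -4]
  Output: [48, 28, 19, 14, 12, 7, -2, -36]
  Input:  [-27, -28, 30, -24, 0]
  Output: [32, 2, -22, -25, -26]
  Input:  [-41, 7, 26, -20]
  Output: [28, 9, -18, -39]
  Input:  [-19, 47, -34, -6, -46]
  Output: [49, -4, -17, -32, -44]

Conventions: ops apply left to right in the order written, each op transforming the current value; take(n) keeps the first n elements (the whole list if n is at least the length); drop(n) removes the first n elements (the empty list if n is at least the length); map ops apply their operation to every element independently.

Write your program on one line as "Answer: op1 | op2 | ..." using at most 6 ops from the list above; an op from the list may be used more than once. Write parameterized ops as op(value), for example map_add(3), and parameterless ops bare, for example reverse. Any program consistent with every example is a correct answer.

map_add(9) | map_add(-7) | map_add(-1) | sort_desc | map_add(1)

Check, running the answer program on each example:
  [13, -38, 15, -17, 34] -> [22, -29, 24, -8, 43] -> [15, -36, 17, -15, 36] -> [14, -37, 16, -16, 35] -> [35, 16, 14, -16, -37] -> [36, 17, 15, -15, -36]
  [-50, 12, -44, -24, -33, 33, 37] -> [-41, 21, -35, -15, -24, 42, 46] -> [-48, 14, -42, -22, -31, 35, 39] -> [-49, 13, -43, -23, -32, 34, 38] -> [38, 34, 13, -23, -32, -43, -49] -> [39, 35, 14, -22, -31, -42, -48]
  [26, 10, 12, 5, -38, 17, 46, -4] -> [35, 19, 21, 14, -29, 26, 55, 5] -> [28, 12, 14, 7, -36, 19, 48, -2] -> [27, 11, 13, 6, -37, 18, 47, -3] -> [47, 27, 18, 13, 11, 6, -3, -37] -> [48, 28, 19, 14, 12, 7, -2, -36]
  [-27, -28, 30, -24, 0] -> [-18, -19, 39, -15, 9] -> [-25, -26, 32, -22, 2] -> [-26, -27, 31, -23, 1] -> [31, 1, -23, -26, -27] -> [32, 2, -22, -25, -26]
  [-41, 7, 26, -20] -> [-32, 16, 35, -11] -> [-39, 9, 28, -18] -> [-40, 8, 27, -19] -> [27, 8, -19, -40] -> [28, 9, -18, -39]
  [-19, 47, -34, -6, -46] -> [-10, 56, -25, 3, -37] -> [-17, 49, -32, -4, -44] -> [-18, 48, -33, -5, -45] -> [48, -5, -18, -33, -45] -> [49, -4, -17, -32, -44]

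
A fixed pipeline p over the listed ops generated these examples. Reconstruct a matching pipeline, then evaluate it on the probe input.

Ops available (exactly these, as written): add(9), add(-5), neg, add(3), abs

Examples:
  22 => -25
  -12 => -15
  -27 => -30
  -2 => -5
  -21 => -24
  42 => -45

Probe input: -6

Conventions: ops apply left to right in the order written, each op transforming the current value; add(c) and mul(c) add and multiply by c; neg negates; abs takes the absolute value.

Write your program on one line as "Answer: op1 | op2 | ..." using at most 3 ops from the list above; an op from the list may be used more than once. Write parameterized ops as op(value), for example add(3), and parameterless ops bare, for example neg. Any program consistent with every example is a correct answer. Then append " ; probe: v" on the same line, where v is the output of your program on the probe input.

abs | add(3) | neg ; probe: -9

Check, running the answer program on each example:
  22 -> 22 -> 25 -> -25
  -12 -> 12 -> 15 -> -15
  -27 -> 27 -> 30 -> -30
  -2 -> 2 -> 5 -> -5
  -21 -> 21 -> 24 -> -24
  42 -> 42 -> 45 -> -45
  probe: -6 -> 6 -> 9 -> -9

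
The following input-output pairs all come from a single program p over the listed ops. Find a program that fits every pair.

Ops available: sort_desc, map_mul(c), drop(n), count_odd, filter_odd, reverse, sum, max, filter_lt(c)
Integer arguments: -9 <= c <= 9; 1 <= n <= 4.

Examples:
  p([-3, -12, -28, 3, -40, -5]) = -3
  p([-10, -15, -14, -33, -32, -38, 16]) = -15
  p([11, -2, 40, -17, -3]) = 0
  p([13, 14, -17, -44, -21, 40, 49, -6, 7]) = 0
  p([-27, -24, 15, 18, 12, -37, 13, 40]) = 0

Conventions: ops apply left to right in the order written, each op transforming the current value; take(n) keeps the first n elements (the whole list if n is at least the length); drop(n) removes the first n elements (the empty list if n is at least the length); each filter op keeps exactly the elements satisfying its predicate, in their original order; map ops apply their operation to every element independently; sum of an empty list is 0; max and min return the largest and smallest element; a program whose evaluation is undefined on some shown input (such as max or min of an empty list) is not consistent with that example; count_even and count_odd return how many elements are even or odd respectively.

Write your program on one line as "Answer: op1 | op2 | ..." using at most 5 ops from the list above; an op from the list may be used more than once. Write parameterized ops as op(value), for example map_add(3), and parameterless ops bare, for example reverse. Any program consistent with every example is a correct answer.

reverse | filter_lt(-1) | drop(4) | filter_odd | sum

Check, running the answer program on each example:
  [-3, -12, -28, 3, -40, -5] -> [-5, -40, 3, -28, -12, -3] -> [-5, -40, -28, -12, -3] -> [-3] -> [-3] -> -3
  [-10, -15, -14, -33, -32, -38, 16] -> [16, -38, -32, -33, -14, -15, -10] -> [-38, -32, -33, -14, -15, -10] -> [-15, -10] -> [-15] -> -15
  [11, -2, 40, -17, -3] -> [-3, -17, 40, -2, 11] -> [-3, -17, -2] -> [] -> [] -> 0
  [13, 14, -17, -44, -21, 40, 49, -6, 7] -> [7, -6, 49, 40, -21, -44, -17, 14, 13] -> [-6, -21, -44, -17] -> [] -> [] -> 0
  [-27, -24, 15, 18, 12, -37, 13, 40] -> [40, 13, -37, 12, 18, 15, -24, -27] -> [-37, -24, -27] -> [] -> [] -> 0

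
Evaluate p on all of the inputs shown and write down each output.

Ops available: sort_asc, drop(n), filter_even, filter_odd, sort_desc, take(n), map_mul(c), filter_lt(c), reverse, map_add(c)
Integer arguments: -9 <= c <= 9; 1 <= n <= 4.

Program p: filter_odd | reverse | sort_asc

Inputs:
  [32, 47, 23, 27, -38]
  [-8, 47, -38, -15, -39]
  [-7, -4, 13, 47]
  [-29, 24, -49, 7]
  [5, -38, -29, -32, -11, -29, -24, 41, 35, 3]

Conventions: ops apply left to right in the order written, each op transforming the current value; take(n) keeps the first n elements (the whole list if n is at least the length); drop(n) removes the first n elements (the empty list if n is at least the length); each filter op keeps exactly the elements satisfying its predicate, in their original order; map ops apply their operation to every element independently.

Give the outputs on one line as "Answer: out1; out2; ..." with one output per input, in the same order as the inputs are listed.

[23, 27, 47]; [-39, -15, 47]; [-7, 13, 47]; [-49, -29, 7]; [-29, -29, -11, 3, 5, 35, 41]

Execution, op by op:
  [32, 47, 23, 27, -38] -> [47, 23, 27] -> [27, 23, 47] -> [23, 27, 47]
  [-8, 47, -38, -15, -39] -> [47, -15, -39] -> [-39, -15, 47] -> [-39, -15, 47]
  [-7, -4, 13, 47] -> [-7, 13, 47] -> [47, 13, -7] -> [-7, 13, 47]
  [-29, 24, -49, 7] -> [-29, -49, 7] -> [7, -49, -29] -> [-49, -29, 7]
  [5, -38, -29, -32, -11, -29, -24, 41, 35, 3] -> [5, -29, -11, -29, 41, 35, 3] -> [3, 35, 41, -29, -11, -29, 5] -> [-29, -29, -11, 3, 5, 35, 41]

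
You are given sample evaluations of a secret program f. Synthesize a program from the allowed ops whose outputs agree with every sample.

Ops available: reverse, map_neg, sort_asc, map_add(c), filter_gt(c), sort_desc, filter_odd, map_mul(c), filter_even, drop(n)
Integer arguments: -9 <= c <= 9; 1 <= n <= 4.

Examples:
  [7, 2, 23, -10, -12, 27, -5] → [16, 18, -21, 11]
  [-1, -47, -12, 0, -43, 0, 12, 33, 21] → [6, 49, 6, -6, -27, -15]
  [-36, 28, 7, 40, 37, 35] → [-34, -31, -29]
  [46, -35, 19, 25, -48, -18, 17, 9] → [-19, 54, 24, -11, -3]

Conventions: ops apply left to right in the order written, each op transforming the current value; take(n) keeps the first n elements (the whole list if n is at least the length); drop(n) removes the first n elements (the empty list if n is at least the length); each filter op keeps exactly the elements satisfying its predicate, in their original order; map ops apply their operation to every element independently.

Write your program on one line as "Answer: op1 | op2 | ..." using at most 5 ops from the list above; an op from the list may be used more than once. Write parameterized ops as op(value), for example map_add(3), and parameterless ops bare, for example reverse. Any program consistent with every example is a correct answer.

map_add(-6) | drop(2) | drop(1) | map_mul(-1)

Check, running the answer program on each example:
  [7, 2, 23, -10, -12, 27, -5] -> [1, -4, 17, -16, -18, 21, -11] -> [17, -16, -18, 21, -11] -> [-16, -18, 21, -11] -> [16, 18, -21, 11]
  [-1, -47, -12, 0, -43, 0, 12, 33, 21] -> [-7, -53, -18, -6, -49, -6, 6, 27, 15] -> [-18, -6, -49, -6, 6, 27, 15] -> [-6, -49, -6, 6, 27, 15] -> [6, 49, 6, -6, -27, -15]
  [-36, 28, 7, 40, 37, 35] -> [-42, 22, 1, 34, 31, 29] -> [1, 34, 31, 29] -> [34, 31, 29] -> [-34, -31, -29]
  [46, -35, 19, 25, -48, -18, 17, 9] -> [40, -41, 13, 19, -54, -24, 11, 3] -> [13, 19, -54, -24, 11, 3] -> [19, -54, -24, 11, 3] -> [-19, 54, 24, -11, -3]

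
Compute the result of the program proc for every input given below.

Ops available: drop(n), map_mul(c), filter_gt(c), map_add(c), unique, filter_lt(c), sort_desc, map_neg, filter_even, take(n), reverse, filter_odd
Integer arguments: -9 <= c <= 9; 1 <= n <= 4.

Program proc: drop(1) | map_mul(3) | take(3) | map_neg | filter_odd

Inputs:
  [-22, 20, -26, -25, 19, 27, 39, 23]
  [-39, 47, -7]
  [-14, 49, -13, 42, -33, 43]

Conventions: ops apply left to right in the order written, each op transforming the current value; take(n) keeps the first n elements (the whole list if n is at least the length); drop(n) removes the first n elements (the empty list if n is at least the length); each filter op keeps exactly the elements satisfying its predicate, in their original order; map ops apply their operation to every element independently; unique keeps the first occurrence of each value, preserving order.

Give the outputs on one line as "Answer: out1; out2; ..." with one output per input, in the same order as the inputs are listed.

Execution, op by op:
  [-22, 20, -26, -25, 19, 27, 39, 23] -> [20, -26, -25, 19, 27, 39, 23] -> [60, -78, -75, 57, 81, 117, 69] -> [60, -78, -75] -> [-60, 78, 75] -> [75]
  [-39, 47, -7] -> [47, -7] -> [141, -21] -> [141, -21] -> [-141, 21] -> [-141, 21]
  [-14, 49, -13, 42, -33, 43] -> [49, -13, 42, -33, 43] -> [147, -39, 126, -99, 129] -> [147, -39, 126] -> [-147, 39, -126] -> [-147, 39]

[75]; [-141, 21]; [-147, 39]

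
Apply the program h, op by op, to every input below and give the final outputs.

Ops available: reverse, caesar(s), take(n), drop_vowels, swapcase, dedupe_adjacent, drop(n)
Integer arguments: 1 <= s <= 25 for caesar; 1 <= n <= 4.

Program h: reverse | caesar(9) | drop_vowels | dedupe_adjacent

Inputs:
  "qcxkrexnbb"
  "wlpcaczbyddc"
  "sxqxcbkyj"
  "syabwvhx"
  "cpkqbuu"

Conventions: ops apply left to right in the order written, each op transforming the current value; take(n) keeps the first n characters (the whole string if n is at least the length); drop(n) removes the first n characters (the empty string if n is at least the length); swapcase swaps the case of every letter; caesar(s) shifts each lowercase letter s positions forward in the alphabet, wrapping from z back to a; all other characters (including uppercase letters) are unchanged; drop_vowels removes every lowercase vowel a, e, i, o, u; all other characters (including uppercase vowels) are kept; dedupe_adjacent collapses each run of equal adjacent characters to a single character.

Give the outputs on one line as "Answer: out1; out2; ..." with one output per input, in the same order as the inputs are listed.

Execution, op by op:
  "qcxkrexnbb" -> "bbnxerkxcq" -> "kkwgnatglz" -> "kkwgntglz" -> "kwgntglz"
  "wlpcaczbyddc" -> "cddybzcacplw" -> "lmmhkiljlyuf" -> "lmmhkljlyf" -> "lmhkljlyf"
  "sxqxcbkyj" -> "jykbcxqxs" -> "shtklgzgb" -> "shtklgzgb" -> "shtklgzgb"
  "syabwvhx" -> "xhvwbays" -> "gqefkjhb" -> "gqfkjhb" -> "gqfkjhb"
  "cpkqbuu" -> "uubqkpc" -> "ddkztyl" -> "ddkztyl" -> "dkztyl"

"kwgntglz"; "lmhkljlyf"; "shtklgzgb"; "gqfkjhb"; "dkztyl"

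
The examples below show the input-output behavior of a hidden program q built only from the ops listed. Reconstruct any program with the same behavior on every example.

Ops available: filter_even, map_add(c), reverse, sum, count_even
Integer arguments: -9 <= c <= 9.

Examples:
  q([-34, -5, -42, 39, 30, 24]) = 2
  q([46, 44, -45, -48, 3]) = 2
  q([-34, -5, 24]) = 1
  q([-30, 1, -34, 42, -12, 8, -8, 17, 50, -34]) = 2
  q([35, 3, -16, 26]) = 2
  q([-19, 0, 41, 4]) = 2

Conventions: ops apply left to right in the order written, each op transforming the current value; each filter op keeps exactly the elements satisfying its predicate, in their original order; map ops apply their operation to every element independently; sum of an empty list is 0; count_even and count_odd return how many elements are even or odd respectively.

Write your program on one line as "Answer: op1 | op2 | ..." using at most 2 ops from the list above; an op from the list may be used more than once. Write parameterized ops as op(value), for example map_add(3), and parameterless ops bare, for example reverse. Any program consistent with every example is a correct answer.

map_add(-3) | count_even

Check, running the answer program on each example:
  [-34, -5, -42, 39, 30, 24] -> [-37, -8, -45, 36, 27, 21] -> 2
  [46, 44, -45, -48, 3] -> [43, 41, -48, -51, 0] -> 2
  [-34, -5, 24] -> [-37, -8, 21] -> 1
  [-30, 1, -34, 42, -12, 8, -8, 17, 50, -34] -> [-33, -2, -37, 39, -15, 5, -11, 14, 47, -37] -> 2
  [35, 3, -16, 26] -> [32, 0, -19, 23] -> 2
  [-19, 0, 41, 4] -> [-22, -3, 38, 1] -> 2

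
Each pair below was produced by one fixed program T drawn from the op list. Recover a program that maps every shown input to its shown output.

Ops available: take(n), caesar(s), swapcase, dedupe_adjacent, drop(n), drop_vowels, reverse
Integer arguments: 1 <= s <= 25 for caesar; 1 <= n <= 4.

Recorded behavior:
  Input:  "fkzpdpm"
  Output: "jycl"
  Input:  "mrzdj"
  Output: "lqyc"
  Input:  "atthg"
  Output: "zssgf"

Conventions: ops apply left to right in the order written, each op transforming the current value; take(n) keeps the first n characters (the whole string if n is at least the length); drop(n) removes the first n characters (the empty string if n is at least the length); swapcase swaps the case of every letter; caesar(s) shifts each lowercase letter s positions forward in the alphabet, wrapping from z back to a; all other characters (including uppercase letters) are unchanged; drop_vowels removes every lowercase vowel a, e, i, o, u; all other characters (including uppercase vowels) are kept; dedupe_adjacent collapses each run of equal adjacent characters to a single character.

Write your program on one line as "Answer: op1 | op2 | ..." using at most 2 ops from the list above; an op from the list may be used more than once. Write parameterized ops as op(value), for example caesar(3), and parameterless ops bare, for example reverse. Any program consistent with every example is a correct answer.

caesar(25) | drop_vowels

Check, running the answer program on each example:
  "fkzpdpm" -> "ejyocol" -> "jycl"
  "mrzdj" -> "lqyci" -> "lqyc"
  "atthg" -> "zssgf" -> "zssgf"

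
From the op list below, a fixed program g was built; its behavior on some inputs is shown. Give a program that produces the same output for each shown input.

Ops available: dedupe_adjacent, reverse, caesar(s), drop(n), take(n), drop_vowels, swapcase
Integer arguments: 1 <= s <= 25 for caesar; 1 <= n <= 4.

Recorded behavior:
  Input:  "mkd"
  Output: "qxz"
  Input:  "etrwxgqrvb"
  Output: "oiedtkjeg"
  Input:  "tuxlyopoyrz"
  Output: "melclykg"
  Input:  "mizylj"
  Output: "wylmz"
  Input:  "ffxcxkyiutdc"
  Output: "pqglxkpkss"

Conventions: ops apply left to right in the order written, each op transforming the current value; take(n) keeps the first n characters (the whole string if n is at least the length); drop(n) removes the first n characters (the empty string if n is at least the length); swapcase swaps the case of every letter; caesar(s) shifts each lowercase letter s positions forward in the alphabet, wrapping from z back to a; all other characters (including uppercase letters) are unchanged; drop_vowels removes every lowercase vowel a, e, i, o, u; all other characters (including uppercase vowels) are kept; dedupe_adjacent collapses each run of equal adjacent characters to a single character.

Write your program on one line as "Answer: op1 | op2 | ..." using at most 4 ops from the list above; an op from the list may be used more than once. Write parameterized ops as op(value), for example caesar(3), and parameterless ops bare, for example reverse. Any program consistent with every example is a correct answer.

drop_vowels | reverse | caesar(13)

Check, running the answer program on each example:
  "mkd" -> "mkd" -> "dkm" -> "qxz"
  "etrwxgqrvb" -> "trwxgqrvb" -> "bvrqgxwrt" -> "oiedtkjeg"
  "tuxlyopoyrz" -> "txlypyrz" -> "zrypylxt" -> "melclykg"
  "mizylj" -> "mzylj" -> "jlyzm" -> "wylmz"
  "ffxcxkyiutdc" -> "ffxcxkytdc" -> "cdtykxcxff" -> "pqglxkpkss"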